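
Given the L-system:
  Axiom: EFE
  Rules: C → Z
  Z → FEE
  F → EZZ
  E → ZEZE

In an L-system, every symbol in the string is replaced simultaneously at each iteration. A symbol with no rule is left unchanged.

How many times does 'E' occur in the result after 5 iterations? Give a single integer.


Final string: FEEZEZEFEEZEZEEZZZEZEZEZEEZZZEZEZEZEEZZZEZEZEZEFEEZEZEFEEZEZEEZZZEZEZEZEFEEZEZEFEEZEZEEZZZEZEZEZEFEEZEZEFEEZEZEEZZZEZEZEZEFEEZEZEFEEZEZEZEZEFEEFEEFEEZEZEFEEZEZEFEEZEZEFEEZEZEEZZZEZEZEZEFEEZEZEFEEZEZEEZZZEZEZEZEFEEZEZEFEEZEZEZEZEFEEFEEFEEZEZEFEEZEZEFEEZEZEFEEZEZEEZZZEZEZEZEFEEZEZEFEEZEZEEZZZEZEZEZEFEEZEZEFEEZEZEFEEZEZEFEEZEZEEZZZEZEZEZEEZZZEZEZEZEEZZZEZEZEZEFEEZEZEFEEZEZEEZZZEZEZEZEFEEZEZEFEEZEZEEZZZEZEZEZEFEEZEZEFEEZEZEEZZZEZEZEZEFEEZEZEFEEZEZEZEZEFEEFEEFEEZEZEFEEZEZEFEEZEZEFEEZEZEEZZZEZEZEZEFEEZEZEFEEZEZEEZZZEZEZEZEFEEZEZEFEEZEZEZEZEFEEFEEFEEZEZEFEEZEZEFEEZEZEFEEZEZEEZZZEZEZEZEFEEZEZEFEEZEZEEZZZEZEZEZEFEEZEZEFEEZEZEZEZEFEEFEEFEEZEZEFEEZEZEFEEZEZEFEEZEZEEZZZEZEZEZEFEEZEZEFEEZEZEEZZZEZEZEZEFEEZEZEFEEZEZEZEZEFEEFEEFEEZEZEFEEZEZEFEEZEZEFEEZEZEEZZZEZEZEZEFEEZEZEFEEZEZEEZZZEZEZEZEFEEZEZEFEEZEZEFEEZEZEFEEZEZEEZZZEZEZEZEEZZZEZEZEZEEZZZEZEZEZEFEEZEZEFEEZEZEEZZZEZEZEZEFEEZEZEFEEZEZEEZZZEZEZEZEFEEZEZEFEEZEZEEZZZEZEZEZEFEEZEZEFEEZEZEFEEZEZEFEEZEZEEZZZEZEZEZEEZZZEZEZEZEEZZZEZEZEZEFEEZEZEFEEZEZEEZZZEZEZEZEFEEZEZEFEEZEZEEZZZEZEZEZEFEEZEZEFEEZEZEEZZZEZEZEZEFEEZEZEFEEZEZEFEEZEZEFEEZEZEEZZZEZEZEZEEZZZEZEZEZEEZZZEZEZEZEFEEZEZEFEEZEZEEZZZEZEZEZEFEEZEZEFEEZEZEEZZZEZEZEZEFEEZEZEFEEZEZEEZZZEZEZEZEFEEZEZEFEEZEZEZEZEFEEFEEFEEZEZEFEEZEZEFEEZEZEFEEZEZEEZZZEZEZEZEFEEZEZEFEEZEZEEZZZEZEZEZEFEEZEZEFEEZEZEZEZEFEEFEEFEEZEZEFEEZEZEFEEZEZEFEEZEZEEZZZEZEZEZEFEEZEZEFEEZEZEEZZZEZEZEZEFEEZEZEFEEZEZEFEEZEZEFEEZEZEEZZZEZEZEZEEZZZEZEZEZEEZZZEZEZEZEFEEZEZEFEEZEZEEZZZEZEZEZEFEEZEZEFEEZEZEEZZZEZEZEZEFEEZEZEFEEZEZEEZZZEZEZEZEFEEZEZEFEEZEZEZEZEFEEFEEFEEZEZEFEEZEZEFEEZEZEFEEZEZEEZZZEZEZEZEFEEZEZEFEEZEZEEZZZEZEZEZEFEEZEZEFEEZEZEZEZEFEEFEEFEEZEZEFEEZEZEFEEZEZEFEEZEZEEZZZEZEZEZEFEEZEZEFEEZEZEEZZZEZEZEZEFEEZEZEFEEZEZE
Count of 'E': 900

Answer: 900


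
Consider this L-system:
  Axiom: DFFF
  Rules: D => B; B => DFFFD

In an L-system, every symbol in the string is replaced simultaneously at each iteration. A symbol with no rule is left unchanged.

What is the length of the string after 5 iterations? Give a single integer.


Step 0: length = 4
Step 1: length = 4
Step 2: length = 8
Step 3: length = 8
Step 4: length = 16
Step 5: length = 16

Answer: 16


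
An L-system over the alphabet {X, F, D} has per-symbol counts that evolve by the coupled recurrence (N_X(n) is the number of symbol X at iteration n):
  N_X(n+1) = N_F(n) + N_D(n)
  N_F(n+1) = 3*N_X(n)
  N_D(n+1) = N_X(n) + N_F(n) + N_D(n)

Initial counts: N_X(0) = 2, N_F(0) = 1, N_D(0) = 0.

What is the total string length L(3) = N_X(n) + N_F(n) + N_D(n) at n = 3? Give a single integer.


Answer: 62

Derivation:
Step 0: N_X=2, N_F=1, N_D=0, L=3
Step 1: N_X=1, N_F=6, N_D=3, L=10
Step 2: N_X=9, N_F=3, N_D=10, L=22
Step 3: N_X=13, N_F=27, N_D=22, L=62


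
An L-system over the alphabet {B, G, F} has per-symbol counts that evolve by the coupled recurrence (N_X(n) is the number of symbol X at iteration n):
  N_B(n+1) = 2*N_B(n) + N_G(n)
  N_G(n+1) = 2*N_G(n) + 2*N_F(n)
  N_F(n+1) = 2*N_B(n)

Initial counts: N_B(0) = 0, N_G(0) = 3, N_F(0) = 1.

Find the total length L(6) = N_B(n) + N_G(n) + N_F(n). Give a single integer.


Answer: 3552

Derivation:
Step 0: N_B=0, N_G=3, N_F=1, L=4
Step 1: N_B=3, N_G=8, N_F=0, L=11
Step 2: N_B=14, N_G=16, N_F=6, L=36
Step 3: N_B=44, N_G=44, N_F=28, L=116
Step 4: N_B=132, N_G=144, N_F=88, L=364
Step 5: N_B=408, N_G=464, N_F=264, L=1136
Step 6: N_B=1280, N_G=1456, N_F=816, L=3552


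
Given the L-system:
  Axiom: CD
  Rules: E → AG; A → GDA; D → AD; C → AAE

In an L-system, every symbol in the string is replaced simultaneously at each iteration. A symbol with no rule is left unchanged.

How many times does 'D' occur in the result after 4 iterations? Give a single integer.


Step 0: CD  (1 'D')
Step 1: AAEAD  (1 'D')
Step 2: GDAGDAAGGDAAD  (4 'D')
Step 3: GADGDAGADGDAGDAGGADGDAGDAAD  (9 'D')
Step 4: GGDAADGADGDAGGDAADGADGDAGADGDAGGGDAADGADGDAGADGDAGDAAD  (18 'D')

Answer: 18


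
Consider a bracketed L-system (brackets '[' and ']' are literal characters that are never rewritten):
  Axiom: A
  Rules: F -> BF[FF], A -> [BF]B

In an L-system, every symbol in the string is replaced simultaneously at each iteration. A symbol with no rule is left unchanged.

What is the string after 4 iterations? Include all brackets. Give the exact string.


Step 0: A
Step 1: [BF]B
Step 2: [BBF[FF]]B
Step 3: [BBBF[FF][BF[FF]BF[FF]]]B
Step 4: [BBBBF[FF][BF[FF]BF[FF]][BBF[FF][BF[FF]BF[FF]]BBF[FF][BF[FF]BF[FF]]]]B

Answer: [BBBBF[FF][BF[FF]BF[FF]][BBF[FF][BF[FF]BF[FF]]BBF[FF][BF[FF]BF[FF]]]]B


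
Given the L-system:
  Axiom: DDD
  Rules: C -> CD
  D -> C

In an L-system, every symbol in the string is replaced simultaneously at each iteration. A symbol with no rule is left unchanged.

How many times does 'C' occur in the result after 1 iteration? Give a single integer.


Step 0: DDD  (0 'C')
Step 1: CCC  (3 'C')

Answer: 3


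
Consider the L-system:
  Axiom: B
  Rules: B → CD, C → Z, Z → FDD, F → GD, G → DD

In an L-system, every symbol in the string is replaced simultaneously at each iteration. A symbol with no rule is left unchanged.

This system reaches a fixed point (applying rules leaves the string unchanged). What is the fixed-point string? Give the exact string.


Answer: DDDDDD

Derivation:
Step 0: B
Step 1: CD
Step 2: ZD
Step 3: FDDD
Step 4: GDDDD
Step 5: DDDDDD
Step 6: DDDDDD  (unchanged — fixed point at step 5)


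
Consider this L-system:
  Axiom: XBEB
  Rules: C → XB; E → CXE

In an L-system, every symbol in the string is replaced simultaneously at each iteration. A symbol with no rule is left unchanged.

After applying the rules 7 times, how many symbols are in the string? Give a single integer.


Answer: 24

Derivation:
Step 0: length = 4
Step 1: length = 6
Step 2: length = 9
Step 3: length = 12
Step 4: length = 15
Step 5: length = 18
Step 6: length = 21
Step 7: length = 24


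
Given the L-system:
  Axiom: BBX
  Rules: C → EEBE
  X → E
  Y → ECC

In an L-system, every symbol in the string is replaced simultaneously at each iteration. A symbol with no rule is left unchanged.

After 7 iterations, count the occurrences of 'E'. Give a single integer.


Step 0: BBX  (0 'E')
Step 1: BBE  (1 'E')
Step 2: BBE  (1 'E')
Step 3: BBE  (1 'E')
Step 4: BBE  (1 'E')
Step 5: BBE  (1 'E')
Step 6: BBE  (1 'E')
Step 7: BBE  (1 'E')

Answer: 1


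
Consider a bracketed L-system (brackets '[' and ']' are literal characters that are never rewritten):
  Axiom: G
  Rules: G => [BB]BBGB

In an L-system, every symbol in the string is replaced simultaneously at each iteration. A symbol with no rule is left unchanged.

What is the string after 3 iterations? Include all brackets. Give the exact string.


Step 0: G
Step 1: [BB]BBGB
Step 2: [BB]BB[BB]BBGBB
Step 3: [BB]BB[BB]BB[BB]BBGBBB

Answer: [BB]BB[BB]BB[BB]BBGBBB


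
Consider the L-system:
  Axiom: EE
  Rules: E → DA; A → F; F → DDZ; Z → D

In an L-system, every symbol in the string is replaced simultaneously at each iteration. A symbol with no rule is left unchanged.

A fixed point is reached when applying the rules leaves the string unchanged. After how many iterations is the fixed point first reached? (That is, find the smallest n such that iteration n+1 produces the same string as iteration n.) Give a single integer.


Answer: 4

Derivation:
Step 0: EE
Step 1: DADA
Step 2: DFDF
Step 3: DDDZDDDZ
Step 4: DDDDDDDD
Step 5: DDDDDDDD  (unchanged — fixed point at step 4)


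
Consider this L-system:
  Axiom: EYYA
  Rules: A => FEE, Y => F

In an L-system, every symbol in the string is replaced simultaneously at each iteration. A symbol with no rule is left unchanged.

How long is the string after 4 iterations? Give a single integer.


Answer: 6

Derivation:
Step 0: length = 4
Step 1: length = 6
Step 2: length = 6
Step 3: length = 6
Step 4: length = 6


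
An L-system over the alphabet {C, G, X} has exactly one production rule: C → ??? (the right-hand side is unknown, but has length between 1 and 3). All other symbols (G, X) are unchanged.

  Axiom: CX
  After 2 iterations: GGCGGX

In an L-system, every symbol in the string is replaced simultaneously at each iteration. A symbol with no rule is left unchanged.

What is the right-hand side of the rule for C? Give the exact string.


Answer: GCG

Derivation:
Trying C → GCG:
  Step 0: CX
  Step 1: GCGX
  Step 2: GGCGGX
Matches the given result.


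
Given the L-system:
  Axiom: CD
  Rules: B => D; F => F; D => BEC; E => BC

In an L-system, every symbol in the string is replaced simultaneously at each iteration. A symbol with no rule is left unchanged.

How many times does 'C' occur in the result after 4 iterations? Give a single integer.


Answer: 6

Derivation:
Step 0: CD  (1 'C')
Step 1: CBEC  (2 'C')
Step 2: CDBCC  (3 'C')
Step 3: CBECDCC  (4 'C')
Step 4: CDBCCBECCC  (6 'C')


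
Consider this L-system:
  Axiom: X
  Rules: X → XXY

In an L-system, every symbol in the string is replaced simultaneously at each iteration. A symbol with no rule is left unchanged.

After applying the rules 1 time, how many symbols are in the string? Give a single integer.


Step 0: length = 1
Step 1: length = 3

Answer: 3


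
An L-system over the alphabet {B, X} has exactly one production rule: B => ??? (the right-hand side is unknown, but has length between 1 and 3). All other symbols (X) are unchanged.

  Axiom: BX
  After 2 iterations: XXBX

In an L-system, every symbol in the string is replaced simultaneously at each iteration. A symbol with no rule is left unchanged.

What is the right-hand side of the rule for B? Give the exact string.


Answer: XB

Derivation:
Trying B => XB:
  Step 0: BX
  Step 1: XBX
  Step 2: XXBX
Matches the given result.


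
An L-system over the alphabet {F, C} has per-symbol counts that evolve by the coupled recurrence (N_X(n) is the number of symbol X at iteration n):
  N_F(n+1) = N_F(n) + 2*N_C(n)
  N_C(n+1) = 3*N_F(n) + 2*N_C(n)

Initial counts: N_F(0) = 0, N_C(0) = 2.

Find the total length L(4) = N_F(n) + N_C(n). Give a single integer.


Step 0: N_F=0, N_C=2, L=2
Step 1: N_F=4, N_C=4, L=8
Step 2: N_F=12, N_C=20, L=32
Step 3: N_F=52, N_C=76, L=128
Step 4: N_F=204, N_C=308, L=512

Answer: 512


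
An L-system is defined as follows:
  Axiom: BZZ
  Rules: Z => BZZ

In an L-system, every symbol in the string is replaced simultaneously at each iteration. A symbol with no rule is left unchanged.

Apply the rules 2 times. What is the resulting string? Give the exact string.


Answer: BBBZZBZZBBZZBZZ

Derivation:
Step 0: BZZ
Step 1: BBZZBZZ
Step 2: BBBZZBZZBBZZBZZ


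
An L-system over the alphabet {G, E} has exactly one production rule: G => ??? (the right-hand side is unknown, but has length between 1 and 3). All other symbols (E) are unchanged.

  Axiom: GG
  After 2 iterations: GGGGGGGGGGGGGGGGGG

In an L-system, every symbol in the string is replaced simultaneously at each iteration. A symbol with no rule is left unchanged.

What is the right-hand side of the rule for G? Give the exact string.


Trying G => GGG:
  Step 0: GG
  Step 1: GGGGGG
  Step 2: GGGGGGGGGGGGGGGGGG
Matches the given result.

Answer: GGG


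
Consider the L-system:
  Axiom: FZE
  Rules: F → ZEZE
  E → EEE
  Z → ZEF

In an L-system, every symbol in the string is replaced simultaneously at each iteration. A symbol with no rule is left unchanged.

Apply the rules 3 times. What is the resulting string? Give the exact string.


Answer: ZEFEEEZEZEEEEEEEEEEZEFEEEZEZEEEEEEEEEEZEFEEEZEZEEEEEEEEEEZEFEEEZEFEEEEEEEEEEEEEEEEEEEEEEEEEEEEEE

Derivation:
Step 0: FZE
Step 1: ZEZEZEFEEE
Step 2: ZEFEEEZEFEEEZEFEEEZEZEEEEEEEEEE
Step 3: ZEFEEEZEZEEEEEEEEEEZEFEEEZEZEEEEEEEEEEZEFEEEZEZEEEEEEEEEEZEFEEEZEFEEEEEEEEEEEEEEEEEEEEEEEEEEEEEE


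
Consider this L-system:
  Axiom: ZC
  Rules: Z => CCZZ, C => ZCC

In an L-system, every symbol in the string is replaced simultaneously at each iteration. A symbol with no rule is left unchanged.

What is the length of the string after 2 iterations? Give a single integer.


Step 0: length = 2
Step 1: length = 7
Step 2: length = 24

Answer: 24


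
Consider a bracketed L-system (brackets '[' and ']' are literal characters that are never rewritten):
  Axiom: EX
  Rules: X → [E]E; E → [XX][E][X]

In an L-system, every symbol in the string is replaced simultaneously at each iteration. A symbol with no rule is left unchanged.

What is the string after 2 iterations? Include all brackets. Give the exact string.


Answer: [[E]E[E]E][[XX][E][X]][[E]E][[XX][E][X]][XX][E][X]

Derivation:
Step 0: EX
Step 1: [XX][E][X][E]E
Step 2: [[E]E[E]E][[XX][E][X]][[E]E][[XX][E][X]][XX][E][X]


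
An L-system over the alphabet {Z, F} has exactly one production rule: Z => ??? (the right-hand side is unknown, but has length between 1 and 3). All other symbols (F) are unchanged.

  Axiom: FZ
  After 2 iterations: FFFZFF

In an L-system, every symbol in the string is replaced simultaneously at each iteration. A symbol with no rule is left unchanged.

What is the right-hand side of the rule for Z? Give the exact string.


Answer: FZF

Derivation:
Trying Z => FZF:
  Step 0: FZ
  Step 1: FFZF
  Step 2: FFFZFF
Matches the given result.


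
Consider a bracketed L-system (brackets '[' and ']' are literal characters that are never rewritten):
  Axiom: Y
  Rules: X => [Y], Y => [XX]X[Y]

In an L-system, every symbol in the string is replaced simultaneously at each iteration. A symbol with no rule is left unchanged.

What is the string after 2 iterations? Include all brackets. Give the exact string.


Step 0: Y
Step 1: [XX]X[Y]
Step 2: [[Y][Y]][Y][[XX]X[Y]]

Answer: [[Y][Y]][Y][[XX]X[Y]]


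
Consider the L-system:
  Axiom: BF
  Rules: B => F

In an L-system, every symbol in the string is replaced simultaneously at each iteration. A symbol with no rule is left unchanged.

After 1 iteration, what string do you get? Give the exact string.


Step 0: BF
Step 1: FF

Answer: FF


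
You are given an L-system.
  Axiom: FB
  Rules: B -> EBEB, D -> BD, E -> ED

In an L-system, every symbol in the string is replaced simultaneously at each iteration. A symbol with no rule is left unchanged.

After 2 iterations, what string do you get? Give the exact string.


Step 0: FB
Step 1: FEBEB
Step 2: FEDEBEBEDEBEB

Answer: FEDEBEBEDEBEB


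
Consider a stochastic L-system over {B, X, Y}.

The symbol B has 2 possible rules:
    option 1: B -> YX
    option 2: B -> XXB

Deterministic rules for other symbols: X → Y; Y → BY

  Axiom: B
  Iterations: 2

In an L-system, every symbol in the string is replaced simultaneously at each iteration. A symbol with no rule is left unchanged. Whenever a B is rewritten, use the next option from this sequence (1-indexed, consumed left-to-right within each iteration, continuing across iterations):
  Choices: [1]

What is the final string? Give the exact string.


Step 0: B
Step 1: YX  (used choices [1])
Step 2: BYY  (used choices [])

Answer: BYY


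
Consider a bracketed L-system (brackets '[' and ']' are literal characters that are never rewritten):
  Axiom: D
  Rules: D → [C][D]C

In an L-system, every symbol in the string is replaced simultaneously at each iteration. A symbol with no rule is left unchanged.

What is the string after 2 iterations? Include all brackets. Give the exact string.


Step 0: D
Step 1: [C][D]C
Step 2: [C][[C][D]C]C

Answer: [C][[C][D]C]C


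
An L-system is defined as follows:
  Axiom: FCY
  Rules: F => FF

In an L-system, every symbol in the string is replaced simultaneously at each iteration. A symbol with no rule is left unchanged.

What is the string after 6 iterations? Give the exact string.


Step 0: FCY
Step 1: FFCY
Step 2: FFFFCY
Step 3: FFFFFFFFCY
Step 4: FFFFFFFFFFFFFFFFCY
Step 5: FFFFFFFFFFFFFFFFFFFFFFFFFFFFFFFFCY
Step 6: FFFFFFFFFFFFFFFFFFFFFFFFFFFFFFFFFFFFFFFFFFFFFFFFFFFFFFFFFFFFFFFFCY

Answer: FFFFFFFFFFFFFFFFFFFFFFFFFFFFFFFFFFFFFFFFFFFFFFFFFFFFFFFFFFFFFFFFCY


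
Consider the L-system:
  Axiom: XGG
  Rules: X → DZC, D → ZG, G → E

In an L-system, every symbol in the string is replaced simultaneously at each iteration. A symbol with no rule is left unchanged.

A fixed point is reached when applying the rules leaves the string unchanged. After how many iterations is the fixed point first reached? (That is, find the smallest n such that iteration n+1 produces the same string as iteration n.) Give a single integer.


Step 0: XGG
Step 1: DZCEE
Step 2: ZGZCEE
Step 3: ZEZCEE
Step 4: ZEZCEE  (unchanged — fixed point at step 3)

Answer: 3


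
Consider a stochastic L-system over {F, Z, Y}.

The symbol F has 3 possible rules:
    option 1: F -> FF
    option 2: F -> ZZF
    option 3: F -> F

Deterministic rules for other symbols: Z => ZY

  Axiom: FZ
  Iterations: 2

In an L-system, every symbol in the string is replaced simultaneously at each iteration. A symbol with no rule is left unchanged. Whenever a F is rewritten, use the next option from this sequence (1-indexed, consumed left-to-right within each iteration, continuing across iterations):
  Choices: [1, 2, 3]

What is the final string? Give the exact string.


Step 0: FZ
Step 1: FFZY  (used choices [1])
Step 2: ZZFFZYY  (used choices [2, 3])

Answer: ZZFFZYY


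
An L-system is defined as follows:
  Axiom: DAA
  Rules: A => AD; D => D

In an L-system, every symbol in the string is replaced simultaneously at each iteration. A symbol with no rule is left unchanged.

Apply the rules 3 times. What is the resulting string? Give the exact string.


Answer: DADDDADDD

Derivation:
Step 0: DAA
Step 1: DADAD
Step 2: DADDADD
Step 3: DADDDADDD


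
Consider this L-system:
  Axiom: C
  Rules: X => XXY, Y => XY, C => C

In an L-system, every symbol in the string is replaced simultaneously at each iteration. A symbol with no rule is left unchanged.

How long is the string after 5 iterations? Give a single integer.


Step 0: length = 1
Step 1: length = 1
Step 2: length = 1
Step 3: length = 1
Step 4: length = 1
Step 5: length = 1

Answer: 1


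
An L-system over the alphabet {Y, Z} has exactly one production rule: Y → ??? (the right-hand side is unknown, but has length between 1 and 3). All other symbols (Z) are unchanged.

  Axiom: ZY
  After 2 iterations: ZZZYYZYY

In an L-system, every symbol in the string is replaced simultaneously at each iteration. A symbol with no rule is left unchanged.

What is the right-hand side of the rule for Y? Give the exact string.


Answer: ZYY

Derivation:
Trying Y → ZYY:
  Step 0: ZY
  Step 1: ZZYY
  Step 2: ZZZYYZYY
Matches the given result.


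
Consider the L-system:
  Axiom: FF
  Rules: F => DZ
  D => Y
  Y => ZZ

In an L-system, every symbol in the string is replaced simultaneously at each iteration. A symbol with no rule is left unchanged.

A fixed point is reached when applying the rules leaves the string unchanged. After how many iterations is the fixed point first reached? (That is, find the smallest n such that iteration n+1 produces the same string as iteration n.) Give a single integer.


Answer: 3

Derivation:
Step 0: FF
Step 1: DZDZ
Step 2: YZYZ
Step 3: ZZZZZZ
Step 4: ZZZZZZ  (unchanged — fixed point at step 3)


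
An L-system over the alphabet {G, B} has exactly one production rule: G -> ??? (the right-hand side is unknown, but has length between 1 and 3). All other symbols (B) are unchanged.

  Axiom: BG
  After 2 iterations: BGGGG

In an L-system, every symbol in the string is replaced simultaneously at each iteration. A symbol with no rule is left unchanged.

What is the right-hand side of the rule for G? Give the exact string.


Trying G -> GG:
  Step 0: BG
  Step 1: BGG
  Step 2: BGGGG
Matches the given result.

Answer: GG


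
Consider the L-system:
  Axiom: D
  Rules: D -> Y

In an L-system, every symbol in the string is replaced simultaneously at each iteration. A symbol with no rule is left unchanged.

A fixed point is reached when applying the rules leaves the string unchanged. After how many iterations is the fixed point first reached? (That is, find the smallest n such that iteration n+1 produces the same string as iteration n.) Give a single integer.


Step 0: D
Step 1: Y
Step 2: Y  (unchanged — fixed point at step 1)

Answer: 1


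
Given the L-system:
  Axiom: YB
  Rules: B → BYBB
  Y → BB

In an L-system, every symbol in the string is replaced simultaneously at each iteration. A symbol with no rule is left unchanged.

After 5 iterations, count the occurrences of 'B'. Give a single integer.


Step 0: YB  (1 'B')
Step 1: BBBYBB  (5 'B')
Step 2: BYBBBYBBBYBBBBBYBBBYBB  (17 'B')
Step 3: BYBBBBBYBBBYBBBYBBBBBYBBBYBBBYBBBBBYBBBYBBBYBBBYBBBYBBBBBYBBBYBBBYBBBBBYBBBYBB  (61 'B')
Step 4: BYBBBBBYBBBYBBBYBBBYBBBYBBBBBYBBBYBBBYBBBBBYBBBYBBBYBBBBBYBBBYBBBYBBBYBBBYBBBBBYBBBYBBBYBBBBBYBBBYBBBYBBBBBYBBBYBBBYBBBYBBBYBBBBBYBBBYBBBYBBBBBYBBBYBBBYBBBBBYBBBYBBBYBBBBBYBBBYBBBYBBBBBYBBBYBBBYBBBYBBBYBBBBBYBBBYBBBYBBBBBYBBBYBBBYBBBBBYBBBYBBBYBBBYBBBYBBBBBYBBBYBBBYBBBBBYBBBYBB  (217 'B')
Step 5: BYBBBBBYBBBYBBBYBBBYBBBYBBBBBYBBBYBBBYBBBBBYBBBYBBBYBBBBBYBBBYBBBYBBBBBYBBBYBBBYBBBBBYBBBYBBBYBBBYBBBYBBBBBYBBBYBBBYBBBBBYBBBYBBBYBBBBBYBBBYBBBYBBBYBBBYBBBBBYBBBYBBBYBBBBBYBBBYBBBYBBBBBYBBBYBBBYBBBYBBBYBBBBBYBBBYBBBYBBBBBYBBBYBBBYBBBBBYBBBYBBBYBBBBBYBBBYBBBYBBBBBYBBBYBBBYBBBYBBBYBBBBBYBBBYBBBYBBBBBYBBBYBBBYBBBBBYBBBYBBBYBBBYBBBYBBBBBYBBBYBBBYBBBBBYBBBYBBBYBBBBBYBBBYBBBYBBBYBBBYBBBBBYBBBYBBBYBBBBBYBBBYBBBYBBBBBYBBBYBBBYBBBBBYBBBYBBBYBBBBBYBBBYBBBYBBBYBBBYBBBBBYBBBYBBBYBBBBBYBBBYBBBYBBBBBYBBBYBBBYBBBYBBBYBBBBBYBBBYBBBYBBBBBYBBBYBBBYBBBBBYBBBYBBBYBBBYBBBYBBBBBYBBBYBBBYBBBBBYBBBYBBBYBBBBBYBBBYBBBYBBBYBBBYBBBBBYBBBYBBBYBBBBBYBBBYBBBYBBBBBYBBBYBBBYBBBYBBBYBBBBBYBBBYBBBYBBBBBYBBBYBBBYBBBBBYBBBYBBBYBBBBBYBBBYBBBYBBBBBYBBBYBBBYBBBYBBBYBBBBBYBBBYBBBYBBBBBYBBBYBBBYBBBBBYBBBYBBBYBBBYBBBYBBBBBYBBBYBBBYBBBBBYBBBYBBBYBBBBBYBBBYBBBYBBBYBBBYBBBBBYBBBYBBBYBBBBBYBBBYBBBYBBBBBYBBBYBBBYBBBBBYBBBYBBBYBBBBBYBBBYBBBYBBBYBBBYBBBBBYBBBYBBBYBBBBBYBBBYBBBYBBBBBYBBBYBBBYBBBYBBBYBBBBBYBBBYBBBYBBBBBYBBBYBB  (773 'B')

Answer: 773


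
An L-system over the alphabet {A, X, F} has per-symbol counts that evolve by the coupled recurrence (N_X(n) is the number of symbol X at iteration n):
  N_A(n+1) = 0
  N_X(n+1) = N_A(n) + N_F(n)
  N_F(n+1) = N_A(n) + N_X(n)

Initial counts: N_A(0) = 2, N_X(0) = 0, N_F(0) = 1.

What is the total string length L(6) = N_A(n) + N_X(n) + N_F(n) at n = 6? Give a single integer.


Step 0: N_A=2, N_X=0, N_F=1, L=3
Step 1: N_A=0, N_X=3, N_F=2, L=5
Step 2: N_A=0, N_X=2, N_F=3, L=5
Step 3: N_A=0, N_X=3, N_F=2, L=5
Step 4: N_A=0, N_X=2, N_F=3, L=5
Step 5: N_A=0, N_X=3, N_F=2, L=5
Step 6: N_A=0, N_X=2, N_F=3, L=5

Answer: 5


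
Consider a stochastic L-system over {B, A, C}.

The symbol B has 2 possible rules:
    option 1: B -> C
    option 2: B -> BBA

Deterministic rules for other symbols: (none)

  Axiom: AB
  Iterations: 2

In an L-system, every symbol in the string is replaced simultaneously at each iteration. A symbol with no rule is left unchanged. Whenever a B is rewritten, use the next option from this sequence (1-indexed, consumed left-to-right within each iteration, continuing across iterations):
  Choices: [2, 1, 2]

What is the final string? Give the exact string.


Answer: ACBBAA

Derivation:
Step 0: AB
Step 1: ABBA  (used choices [2])
Step 2: ACBBAA  (used choices [1, 2])


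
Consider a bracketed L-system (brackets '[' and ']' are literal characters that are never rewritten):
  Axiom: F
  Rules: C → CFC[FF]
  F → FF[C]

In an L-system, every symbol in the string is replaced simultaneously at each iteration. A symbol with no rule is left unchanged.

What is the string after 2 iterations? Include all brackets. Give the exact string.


Step 0: F
Step 1: FF[C]
Step 2: FF[C]FF[C][CFC[FF]]

Answer: FF[C]FF[C][CFC[FF]]


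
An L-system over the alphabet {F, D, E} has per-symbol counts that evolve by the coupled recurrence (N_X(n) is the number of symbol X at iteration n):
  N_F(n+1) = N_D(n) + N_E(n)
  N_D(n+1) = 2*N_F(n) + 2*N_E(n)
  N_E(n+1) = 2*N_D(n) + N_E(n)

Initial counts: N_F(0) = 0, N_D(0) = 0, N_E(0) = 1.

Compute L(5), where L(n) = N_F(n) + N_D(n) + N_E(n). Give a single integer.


Answer: 370

Derivation:
Step 0: N_F=0, N_D=0, N_E=1, L=1
Step 1: N_F=1, N_D=2, N_E=1, L=4
Step 2: N_F=3, N_D=4, N_E=5, L=12
Step 3: N_F=9, N_D=16, N_E=13, L=38
Step 4: N_F=29, N_D=44, N_E=45, L=118
Step 5: N_F=89, N_D=148, N_E=133, L=370


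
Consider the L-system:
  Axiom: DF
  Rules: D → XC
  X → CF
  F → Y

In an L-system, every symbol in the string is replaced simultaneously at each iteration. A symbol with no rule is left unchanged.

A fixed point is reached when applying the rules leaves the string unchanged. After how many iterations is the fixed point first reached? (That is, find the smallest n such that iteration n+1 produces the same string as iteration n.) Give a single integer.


Answer: 3

Derivation:
Step 0: DF
Step 1: XCY
Step 2: CFCY
Step 3: CYCY
Step 4: CYCY  (unchanged — fixed point at step 3)


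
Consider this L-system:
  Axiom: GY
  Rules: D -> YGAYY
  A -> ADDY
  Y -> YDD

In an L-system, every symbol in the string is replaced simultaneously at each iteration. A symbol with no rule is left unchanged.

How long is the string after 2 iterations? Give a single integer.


Step 0: length = 2
Step 1: length = 4
Step 2: length = 14

Answer: 14


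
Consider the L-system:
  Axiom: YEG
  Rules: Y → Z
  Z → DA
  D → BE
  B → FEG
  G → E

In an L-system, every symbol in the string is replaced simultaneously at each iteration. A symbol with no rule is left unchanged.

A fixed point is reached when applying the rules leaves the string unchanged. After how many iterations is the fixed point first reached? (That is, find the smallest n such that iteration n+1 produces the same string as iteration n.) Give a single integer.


Answer: 5

Derivation:
Step 0: YEG
Step 1: ZEE
Step 2: DAEE
Step 3: BEAEE
Step 4: FEGEAEE
Step 5: FEEEAEE
Step 6: FEEEAEE  (unchanged — fixed point at step 5)


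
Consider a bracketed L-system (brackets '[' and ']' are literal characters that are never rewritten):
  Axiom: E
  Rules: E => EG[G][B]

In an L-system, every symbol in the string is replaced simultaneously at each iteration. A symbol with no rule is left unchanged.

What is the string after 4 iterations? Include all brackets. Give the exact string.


Answer: EG[G][B]G[G][B]G[G][B]G[G][B]

Derivation:
Step 0: E
Step 1: EG[G][B]
Step 2: EG[G][B]G[G][B]
Step 3: EG[G][B]G[G][B]G[G][B]
Step 4: EG[G][B]G[G][B]G[G][B]G[G][B]


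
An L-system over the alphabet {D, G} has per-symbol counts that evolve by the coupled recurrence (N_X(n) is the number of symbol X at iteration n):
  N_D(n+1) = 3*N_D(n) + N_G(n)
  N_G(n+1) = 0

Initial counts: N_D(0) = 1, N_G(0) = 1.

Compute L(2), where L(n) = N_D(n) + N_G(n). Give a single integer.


Answer: 12

Derivation:
Step 0: N_D=1, N_G=1, L=2
Step 1: N_D=4, N_G=0, L=4
Step 2: N_D=12, N_G=0, L=12


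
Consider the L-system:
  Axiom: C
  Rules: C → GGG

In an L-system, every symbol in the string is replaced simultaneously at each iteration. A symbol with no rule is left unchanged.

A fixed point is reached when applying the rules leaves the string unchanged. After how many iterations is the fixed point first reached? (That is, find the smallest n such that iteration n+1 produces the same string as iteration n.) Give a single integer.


Step 0: C
Step 1: GGG
Step 2: GGG  (unchanged — fixed point at step 1)

Answer: 1


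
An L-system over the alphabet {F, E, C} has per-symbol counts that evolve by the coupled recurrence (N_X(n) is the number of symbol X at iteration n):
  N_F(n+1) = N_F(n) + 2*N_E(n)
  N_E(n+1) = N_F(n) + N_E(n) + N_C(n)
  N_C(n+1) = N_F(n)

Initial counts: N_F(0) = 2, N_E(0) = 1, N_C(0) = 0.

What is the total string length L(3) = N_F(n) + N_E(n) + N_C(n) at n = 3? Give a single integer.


Step 0: N_F=2, N_E=1, N_C=0, L=3
Step 1: N_F=4, N_E=3, N_C=2, L=9
Step 2: N_F=10, N_E=9, N_C=4, L=23
Step 3: N_F=28, N_E=23, N_C=10, L=61

Answer: 61


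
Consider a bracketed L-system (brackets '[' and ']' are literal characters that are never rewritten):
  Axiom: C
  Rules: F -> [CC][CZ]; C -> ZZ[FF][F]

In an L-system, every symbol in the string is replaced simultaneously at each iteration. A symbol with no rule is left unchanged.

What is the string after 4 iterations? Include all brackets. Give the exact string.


Step 0: C
Step 1: ZZ[FF][F]
Step 2: ZZ[[CC][CZ][CC][CZ]][[CC][CZ]]
Step 3: ZZ[[ZZ[FF][F]ZZ[FF][F]][ZZ[FF][F]Z][ZZ[FF][F]ZZ[FF][F]][ZZ[FF][F]Z]][[ZZ[FF][F]ZZ[FF][F]][ZZ[FF][F]Z]]
Step 4: ZZ[[ZZ[[CC][CZ][CC][CZ]][[CC][CZ]]ZZ[[CC][CZ][CC][CZ]][[CC][CZ]]][ZZ[[CC][CZ][CC][CZ]][[CC][CZ]]Z][ZZ[[CC][CZ][CC][CZ]][[CC][CZ]]ZZ[[CC][CZ][CC][CZ]][[CC][CZ]]][ZZ[[CC][CZ][CC][CZ]][[CC][CZ]]Z]][[ZZ[[CC][CZ][CC][CZ]][[CC][CZ]]ZZ[[CC][CZ][CC][CZ]][[CC][CZ]]][ZZ[[CC][CZ][CC][CZ]][[CC][CZ]]Z]]

Answer: ZZ[[ZZ[[CC][CZ][CC][CZ]][[CC][CZ]]ZZ[[CC][CZ][CC][CZ]][[CC][CZ]]][ZZ[[CC][CZ][CC][CZ]][[CC][CZ]]Z][ZZ[[CC][CZ][CC][CZ]][[CC][CZ]]ZZ[[CC][CZ][CC][CZ]][[CC][CZ]]][ZZ[[CC][CZ][CC][CZ]][[CC][CZ]]Z]][[ZZ[[CC][CZ][CC][CZ]][[CC][CZ]]ZZ[[CC][CZ][CC][CZ]][[CC][CZ]]][ZZ[[CC][CZ][CC][CZ]][[CC][CZ]]Z]]


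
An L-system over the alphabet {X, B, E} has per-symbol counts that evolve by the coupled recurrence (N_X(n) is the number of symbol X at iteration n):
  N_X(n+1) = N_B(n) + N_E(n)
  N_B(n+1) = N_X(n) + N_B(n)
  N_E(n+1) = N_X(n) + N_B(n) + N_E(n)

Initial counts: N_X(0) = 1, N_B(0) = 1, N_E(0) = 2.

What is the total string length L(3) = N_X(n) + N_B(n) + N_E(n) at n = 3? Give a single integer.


Step 0: N_X=1, N_B=1, N_E=2, L=4
Step 1: N_X=3, N_B=2, N_E=4, L=9
Step 2: N_X=6, N_B=5, N_E=9, L=20
Step 3: N_X=14, N_B=11, N_E=20, L=45

Answer: 45


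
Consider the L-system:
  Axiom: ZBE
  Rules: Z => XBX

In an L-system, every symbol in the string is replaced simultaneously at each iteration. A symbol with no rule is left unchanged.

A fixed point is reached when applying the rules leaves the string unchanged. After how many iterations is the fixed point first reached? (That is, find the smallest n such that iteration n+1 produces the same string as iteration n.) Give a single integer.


Answer: 1

Derivation:
Step 0: ZBE
Step 1: XBXBE
Step 2: XBXBE  (unchanged — fixed point at step 1)


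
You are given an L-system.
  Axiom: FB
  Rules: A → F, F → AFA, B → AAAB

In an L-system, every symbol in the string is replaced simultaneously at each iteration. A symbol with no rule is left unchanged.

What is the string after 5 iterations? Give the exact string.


Step 0: FB
Step 1: AFAAAAB
Step 2: FAFAFFFFAAAB
Step 3: AFAFAFAFAFAAFAAFAAFAFFFAAAB
Step 4: FAFAFAFAFAFAFAFAFAFAFFAFAFFAFAFFAFAFAFAAFAAFAFFFAAAB
Step 5: AFAFAFAFAFAFAFAFAFAFAFAFAFAFAFAFAFAFAFAFAFAAFAFAFAFAFAAFAFAFAFAFAAFAFAFAFAFAFAFAFFAFAFFAFAFAFAAFAAFAFFFAAAB

Answer: AFAFAFAFAFAFAFAFAFAFAFAFAFAFAFAFAFAFAFAFAFAAFAFAFAFAFAAFAFAFAFAFAAFAFAFAFAFAFAFAFFAFAFFAFAFAFAAFAAFAFFFAAAB


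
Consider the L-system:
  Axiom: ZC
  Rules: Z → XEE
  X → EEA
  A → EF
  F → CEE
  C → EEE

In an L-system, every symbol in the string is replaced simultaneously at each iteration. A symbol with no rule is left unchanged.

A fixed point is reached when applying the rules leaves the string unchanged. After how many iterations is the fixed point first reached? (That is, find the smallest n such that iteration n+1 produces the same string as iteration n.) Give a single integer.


Step 0: ZC
Step 1: XEEEEE
Step 2: EEAEEEEE
Step 3: EEEFEEEEE
Step 4: EEECEEEEEEE
Step 5: EEEEEEEEEEEEE
Step 6: EEEEEEEEEEEEE  (unchanged — fixed point at step 5)

Answer: 5


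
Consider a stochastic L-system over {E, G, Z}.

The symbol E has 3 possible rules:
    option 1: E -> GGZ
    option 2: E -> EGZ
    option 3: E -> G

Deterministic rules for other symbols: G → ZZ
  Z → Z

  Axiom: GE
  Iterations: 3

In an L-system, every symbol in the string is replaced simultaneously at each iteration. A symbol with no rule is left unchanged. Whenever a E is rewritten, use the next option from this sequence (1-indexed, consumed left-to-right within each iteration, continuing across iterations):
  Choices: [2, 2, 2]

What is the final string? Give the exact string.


Step 0: GE
Step 1: ZZEGZ  (used choices [2])
Step 2: ZZEGZZZZ  (used choices [2])
Step 3: ZZEGZZZZZZZ  (used choices [2])

Answer: ZZEGZZZZZZZ


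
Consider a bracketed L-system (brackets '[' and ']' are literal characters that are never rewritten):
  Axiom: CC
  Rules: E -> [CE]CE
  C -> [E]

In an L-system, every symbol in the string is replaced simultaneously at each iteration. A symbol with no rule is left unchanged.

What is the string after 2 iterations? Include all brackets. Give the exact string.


Step 0: CC
Step 1: [E][E]
Step 2: [[CE]CE][[CE]CE]

Answer: [[CE]CE][[CE]CE]


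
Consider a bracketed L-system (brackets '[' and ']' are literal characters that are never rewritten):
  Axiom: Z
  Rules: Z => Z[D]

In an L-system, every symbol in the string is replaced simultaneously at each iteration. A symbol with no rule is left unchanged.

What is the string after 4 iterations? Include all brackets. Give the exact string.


Step 0: Z
Step 1: Z[D]
Step 2: Z[D][D]
Step 3: Z[D][D][D]
Step 4: Z[D][D][D][D]

Answer: Z[D][D][D][D]


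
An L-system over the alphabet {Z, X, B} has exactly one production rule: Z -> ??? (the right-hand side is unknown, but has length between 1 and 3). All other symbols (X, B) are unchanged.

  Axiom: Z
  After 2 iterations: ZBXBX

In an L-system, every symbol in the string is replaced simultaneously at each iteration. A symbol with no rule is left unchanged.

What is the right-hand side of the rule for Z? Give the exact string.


Answer: ZBX

Derivation:
Trying Z -> ZBX:
  Step 0: Z
  Step 1: ZBX
  Step 2: ZBXBX
Matches the given result.


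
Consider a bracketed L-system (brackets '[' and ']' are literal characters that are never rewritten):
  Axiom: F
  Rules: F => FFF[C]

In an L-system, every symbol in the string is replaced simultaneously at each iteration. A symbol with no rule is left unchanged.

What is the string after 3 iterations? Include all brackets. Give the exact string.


Answer: FFF[C]FFF[C]FFF[C][C]FFF[C]FFF[C]FFF[C][C]FFF[C]FFF[C]FFF[C][C][C]

Derivation:
Step 0: F
Step 1: FFF[C]
Step 2: FFF[C]FFF[C]FFF[C][C]
Step 3: FFF[C]FFF[C]FFF[C][C]FFF[C]FFF[C]FFF[C][C]FFF[C]FFF[C]FFF[C][C][C]


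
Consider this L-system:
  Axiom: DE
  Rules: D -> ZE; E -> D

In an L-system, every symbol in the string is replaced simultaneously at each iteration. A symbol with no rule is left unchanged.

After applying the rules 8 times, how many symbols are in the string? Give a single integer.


Answer: 10

Derivation:
Step 0: length = 2
Step 1: length = 3
Step 2: length = 4
Step 3: length = 5
Step 4: length = 6
Step 5: length = 7
Step 6: length = 8
Step 7: length = 9
Step 8: length = 10


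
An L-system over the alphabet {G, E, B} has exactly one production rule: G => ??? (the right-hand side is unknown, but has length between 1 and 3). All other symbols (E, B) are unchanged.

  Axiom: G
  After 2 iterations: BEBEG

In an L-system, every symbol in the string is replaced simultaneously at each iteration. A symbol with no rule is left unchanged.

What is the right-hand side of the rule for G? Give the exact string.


Answer: BEG

Derivation:
Trying G => BEG:
  Step 0: G
  Step 1: BEG
  Step 2: BEBEG
Matches the given result.


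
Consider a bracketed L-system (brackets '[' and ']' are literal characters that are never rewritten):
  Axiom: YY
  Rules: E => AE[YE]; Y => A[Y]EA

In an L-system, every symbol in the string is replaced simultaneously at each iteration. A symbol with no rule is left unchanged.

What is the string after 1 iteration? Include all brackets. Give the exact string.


Step 0: YY
Step 1: A[Y]EAA[Y]EA

Answer: A[Y]EAA[Y]EA


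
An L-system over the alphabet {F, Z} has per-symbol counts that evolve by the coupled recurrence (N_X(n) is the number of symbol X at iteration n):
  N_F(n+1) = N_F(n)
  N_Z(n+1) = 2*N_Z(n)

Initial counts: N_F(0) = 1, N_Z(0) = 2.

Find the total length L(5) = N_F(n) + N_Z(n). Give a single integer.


Step 0: N_F=1, N_Z=2, L=3
Step 1: N_F=1, N_Z=4, L=5
Step 2: N_F=1, N_Z=8, L=9
Step 3: N_F=1, N_Z=16, L=17
Step 4: N_F=1, N_Z=32, L=33
Step 5: N_F=1, N_Z=64, L=65

Answer: 65


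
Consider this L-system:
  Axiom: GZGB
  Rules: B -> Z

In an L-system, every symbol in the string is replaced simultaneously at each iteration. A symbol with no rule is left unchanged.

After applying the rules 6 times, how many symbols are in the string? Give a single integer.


Step 0: length = 4
Step 1: length = 4
Step 2: length = 4
Step 3: length = 4
Step 4: length = 4
Step 5: length = 4
Step 6: length = 4

Answer: 4


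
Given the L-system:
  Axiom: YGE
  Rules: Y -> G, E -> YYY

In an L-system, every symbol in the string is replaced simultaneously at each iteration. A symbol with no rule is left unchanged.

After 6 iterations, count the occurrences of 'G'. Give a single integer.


Step 0: YGE  (1 'G')
Step 1: GGYYY  (2 'G')
Step 2: GGGGG  (5 'G')
Step 3: GGGGG  (5 'G')
Step 4: GGGGG  (5 'G')
Step 5: GGGGG  (5 'G')
Step 6: GGGGG  (5 'G')

Answer: 5


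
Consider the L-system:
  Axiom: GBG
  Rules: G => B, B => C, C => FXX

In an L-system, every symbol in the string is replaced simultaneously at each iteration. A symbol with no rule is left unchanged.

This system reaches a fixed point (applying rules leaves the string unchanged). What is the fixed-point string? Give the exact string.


Answer: FXXFXXFXX

Derivation:
Step 0: GBG
Step 1: BCB
Step 2: CFXXC
Step 3: FXXFXXFXX
Step 4: FXXFXXFXX  (unchanged — fixed point at step 3)


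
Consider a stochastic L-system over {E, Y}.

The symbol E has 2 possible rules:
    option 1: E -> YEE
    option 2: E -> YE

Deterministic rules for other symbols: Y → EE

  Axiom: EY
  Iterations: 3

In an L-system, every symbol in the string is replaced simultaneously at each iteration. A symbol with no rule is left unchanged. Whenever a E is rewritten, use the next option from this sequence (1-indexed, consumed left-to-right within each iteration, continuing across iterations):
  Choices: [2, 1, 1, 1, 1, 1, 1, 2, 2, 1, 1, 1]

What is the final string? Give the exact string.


Answer: YEEYEEEEYEEYEEEYEYEEEEYEEYEE

Derivation:
Step 0: EY
Step 1: YEEE  (used choices [2])
Step 2: EEYEEYEEYEE  (used choices [1, 1, 1])
Step 3: YEEYEEEEYEEYEEEYEYEEEEYEEYEE  (used choices [1, 1, 1, 2, 2, 1, 1, 1])


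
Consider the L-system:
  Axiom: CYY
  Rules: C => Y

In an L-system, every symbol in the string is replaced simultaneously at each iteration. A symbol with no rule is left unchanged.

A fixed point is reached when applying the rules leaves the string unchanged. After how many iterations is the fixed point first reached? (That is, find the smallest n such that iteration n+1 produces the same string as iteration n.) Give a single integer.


Answer: 1

Derivation:
Step 0: CYY
Step 1: YYY
Step 2: YYY  (unchanged — fixed point at step 1)


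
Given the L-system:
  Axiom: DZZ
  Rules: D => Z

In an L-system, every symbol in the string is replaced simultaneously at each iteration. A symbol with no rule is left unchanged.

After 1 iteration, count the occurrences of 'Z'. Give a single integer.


Step 0: DZZ  (2 'Z')
Step 1: ZZZ  (3 'Z')

Answer: 3


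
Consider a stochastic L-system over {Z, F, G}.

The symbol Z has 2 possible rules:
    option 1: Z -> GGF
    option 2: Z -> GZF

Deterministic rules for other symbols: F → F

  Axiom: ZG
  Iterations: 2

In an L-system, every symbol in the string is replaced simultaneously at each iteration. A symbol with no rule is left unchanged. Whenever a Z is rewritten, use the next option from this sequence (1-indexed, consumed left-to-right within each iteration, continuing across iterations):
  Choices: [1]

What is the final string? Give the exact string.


Step 0: ZG
Step 1: GGFG  (used choices [1])
Step 2: GGFG  (used choices [])

Answer: GGFG
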